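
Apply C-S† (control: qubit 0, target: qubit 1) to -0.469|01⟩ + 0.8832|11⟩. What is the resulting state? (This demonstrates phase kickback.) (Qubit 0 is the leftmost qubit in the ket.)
-0.469|01⟩ - 0.8832i|11⟩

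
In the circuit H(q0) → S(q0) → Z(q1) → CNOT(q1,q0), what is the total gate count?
4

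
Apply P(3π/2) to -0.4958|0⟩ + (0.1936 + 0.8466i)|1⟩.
-0.4958|0⟩ + (0.8466 - 0.1936i)|1⟩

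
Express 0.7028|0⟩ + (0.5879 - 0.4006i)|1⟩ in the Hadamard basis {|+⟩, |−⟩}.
(0.9127 - 0.2833i)|+⟩ + (0.08125 + 0.2833i)|−⟩

With |ψ⟩ = α|0⟩ + β|1⟩, the Hadamard-basis coefficients are ⟨+|ψ⟩ = (α + β)/√2 and ⟨−|ψ⟩ = (α − β)/√2.
Here α = 0.7028, β = (0.5879 - 0.4006i): (α + β)/√2 = (0.9127 - 0.2833i), (α − β)/√2 = (0.08125 + 0.2833i).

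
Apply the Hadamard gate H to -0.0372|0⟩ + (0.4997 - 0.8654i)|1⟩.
(0.327 - 0.6119i)|0⟩ + (-0.3796 + 0.6119i)|1⟩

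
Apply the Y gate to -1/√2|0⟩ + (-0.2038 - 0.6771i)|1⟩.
(-0.6771 + 0.2038i)|0⟩ - (1/√2)i|1⟩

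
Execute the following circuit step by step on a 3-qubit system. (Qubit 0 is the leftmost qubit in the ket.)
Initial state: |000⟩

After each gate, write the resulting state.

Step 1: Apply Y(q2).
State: i|001⟩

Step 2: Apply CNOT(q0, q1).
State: i|001⟩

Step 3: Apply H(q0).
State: (1/√2)i|001⟩ + (1/√2)i|101⟩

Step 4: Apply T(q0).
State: (1/√2)i|001⟩ + (-1/2 + (1/2)i)|101⟩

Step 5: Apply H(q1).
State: (1/2)i|001⟩ + (1/2)i|011⟩ + (-1/√8 + (1/√8)i)|101⟩ + (-1/√8 + (1/√8)i)|111⟩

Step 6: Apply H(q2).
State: (1/√8)i|000⟩ - (1/√8)i|001⟩ + (1/√8)i|010⟩ - (1/√8)i|011⟩ + (-0.25 + 0.25i)|100⟩ + (0.25 - 0.25i)|101⟩ + (-0.25 + 0.25i)|110⟩ + (0.25 - 0.25i)|111⟩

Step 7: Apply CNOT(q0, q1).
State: (1/√8)i|000⟩ - (1/√8)i|001⟩ + (1/√8)i|010⟩ - (1/√8)i|011⟩ + (-0.25 + 0.25i)|100⟩ + (0.25 - 0.25i)|101⟩ + (-0.25 + 0.25i)|110⟩ + (0.25 - 0.25i)|111⟩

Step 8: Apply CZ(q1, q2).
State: (1/√8)i|000⟩ - (1/√8)i|001⟩ + (1/√8)i|010⟩ + (1/√8)i|011⟩ + (-0.25 + 0.25i)|100⟩ + (0.25 - 0.25i)|101⟩ + (-0.25 + 0.25i)|110⟩ + (-0.25 + 0.25i)|111⟩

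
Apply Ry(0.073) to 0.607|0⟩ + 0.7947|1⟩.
0.5776|0⟩ + 0.8163|1⟩

Ry(0.073) = [[cos(θ/2), −sin(θ/2)], [sin(θ/2), cos(θ/2)]]; θ = 0.073, cos(θ/2) ≈ 0.999334, sin(θ/2) ≈ 0.0364919.
With a = amp(|0⟩) = 0.607 and b = amp(|1⟩) = 0.7947:
new amp(|0⟩) = (0.999334)·a + (-0.0364919)·b = 0.5776
new amp(|1⟩) = (0.0364919)·a + (0.999334)·b = 0.8163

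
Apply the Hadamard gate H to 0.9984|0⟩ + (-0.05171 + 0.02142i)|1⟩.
(0.6694 + 0.01515i)|0⟩ + (0.7425 - 0.01515i)|1⟩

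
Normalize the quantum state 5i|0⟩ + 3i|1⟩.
0.8575i|0⟩ + 0.5145i|1⟩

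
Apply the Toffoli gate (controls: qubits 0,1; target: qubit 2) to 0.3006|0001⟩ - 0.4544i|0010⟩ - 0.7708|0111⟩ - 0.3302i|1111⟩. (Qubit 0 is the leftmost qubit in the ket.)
0.3006|0001⟩ - 0.4544i|0010⟩ - 0.7708|0111⟩ - 0.3302i|1101⟩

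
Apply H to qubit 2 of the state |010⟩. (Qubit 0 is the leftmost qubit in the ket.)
1/√2|010⟩ + 1/√2|011⟩

H on qubit 2 mixes each pair of kets that differ only in qubit 2: amplitudes (a, b) of (|…0…⟩, |…1…⟩) become ((a + b)/√2, (a − b)/√2). Kets absent from the input have amplitude 0.
(|010⟩, |011⟩): (a, b) = (1, 0) → (1/√2, 1/√2)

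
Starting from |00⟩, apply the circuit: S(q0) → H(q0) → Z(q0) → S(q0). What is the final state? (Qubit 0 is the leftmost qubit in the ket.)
1/√2|00⟩ - (1/√2)i|10⟩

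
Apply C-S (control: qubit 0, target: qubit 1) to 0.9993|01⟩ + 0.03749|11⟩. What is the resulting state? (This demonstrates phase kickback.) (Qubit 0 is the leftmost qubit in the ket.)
0.9993|01⟩ + 0.03749i|11⟩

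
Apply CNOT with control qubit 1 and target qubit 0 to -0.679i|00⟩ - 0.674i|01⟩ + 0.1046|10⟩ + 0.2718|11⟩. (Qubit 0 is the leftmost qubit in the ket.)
-0.679i|00⟩ + 0.2718|01⟩ + 0.1046|10⟩ - 0.674i|11⟩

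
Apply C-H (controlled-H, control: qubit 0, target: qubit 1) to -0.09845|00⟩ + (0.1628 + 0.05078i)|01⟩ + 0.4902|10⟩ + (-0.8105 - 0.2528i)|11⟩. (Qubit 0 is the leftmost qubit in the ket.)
-0.09845|00⟩ + (0.1628 + 0.05078i)|01⟩ + (-0.2265 - 0.1788i)|10⟩ + (0.9197 + 0.1788i)|11⟩

C-H leaves the control-|0⟩ kets |00⟩, |01⟩ unchanged and applies H to qubit 1 on the control-|1⟩ pair (|10⟩, |11⟩).
H = [[1/√2, 1/√2], [1/√2, -1/√2]].
With a = amp(|10⟩) = 0.4902 and b = amp(|11⟩) = (-0.8105 - 0.2528i):
new amp(|10⟩) = (1/√2)·a + (1/√2)·b = (-0.2265 - 0.1788i)
new amp(|11⟩) = (1/√2)·a + (-1/√2)·b = (0.9197 + 0.1788i)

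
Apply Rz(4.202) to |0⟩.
(-0.5057 - 0.8627i)|0⟩

Rz(4.202) = [[e^(−iθ/2), 0], [0, e^(iθ/2)]] with e^(±iθ/2) = cos(θ/2) ± i·sin(θ/2); θ = 4.202, cos(θ/2) ≈ -0.505709, sin(θ/2) ≈ 0.862704.
With a = amp(|0⟩) = 1 and b = amp(|1⟩) = 0:
new amp(|0⟩) = (-0.505709 - 0.862704i)·a = (-0.5057 - 0.8627i)
new amp(|1⟩) = (-0.505709 + 0.862704i)·b = 0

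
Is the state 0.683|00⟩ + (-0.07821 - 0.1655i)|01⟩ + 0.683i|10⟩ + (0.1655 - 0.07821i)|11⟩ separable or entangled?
Separable

Writing the state as a|00⟩ + b|01⟩ + c|10⟩ + d|11⟩, it is a product state iff ad − bc = 0.
Here (a, b, c, d) = (0.683, (-0.07821 - 0.1655i), 0.683i, (0.1655 - 0.07821i)): ad − bc = (0.683)(0.1655 - 0.07821i) − (-0.07821 - 0.1655i)(0.683i) = 0, so the state is separable.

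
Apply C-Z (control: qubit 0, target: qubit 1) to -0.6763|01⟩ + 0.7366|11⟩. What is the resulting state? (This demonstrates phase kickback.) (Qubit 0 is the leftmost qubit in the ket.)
-0.6763|01⟩ - 0.7366|11⟩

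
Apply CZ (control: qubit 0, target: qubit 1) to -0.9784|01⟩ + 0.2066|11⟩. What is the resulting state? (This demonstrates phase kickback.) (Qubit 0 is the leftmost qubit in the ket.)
-0.9784|01⟩ - 0.2066|11⟩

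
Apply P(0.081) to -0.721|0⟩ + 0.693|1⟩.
-0.721|0⟩ + (0.6907 + 0.05607i)|1⟩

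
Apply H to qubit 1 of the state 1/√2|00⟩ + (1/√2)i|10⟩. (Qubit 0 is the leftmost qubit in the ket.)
1/2|00⟩ + 1/2|01⟩ + (1/2)i|10⟩ + (1/2)i|11⟩

H on qubit 1 mixes each pair of kets that differ only in qubit 1: amplitudes (a, b) of (|…0…⟩, |…1…⟩) become ((a + b)/√2, (a − b)/√2). Kets absent from the input have amplitude 0.
(|00⟩, |01⟩): (a, b) = (1/√2, 0) → (1/2, 1/2)
(|10⟩, |11⟩): (a, b) = ((1/√2)i, 0) → ((1/2)i, (1/2)i)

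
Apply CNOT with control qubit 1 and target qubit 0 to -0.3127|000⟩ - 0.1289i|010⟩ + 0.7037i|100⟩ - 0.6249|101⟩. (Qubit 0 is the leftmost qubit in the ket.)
-0.3127|000⟩ + 0.7037i|100⟩ - 0.6249|101⟩ - 0.1289i|110⟩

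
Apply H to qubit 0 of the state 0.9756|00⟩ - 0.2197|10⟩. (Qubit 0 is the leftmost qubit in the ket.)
0.5345|00⟩ + 0.8452|10⟩

H on qubit 0 mixes each pair of kets that differ only in qubit 0: amplitudes (a, b) of (|…0…⟩, |…1…⟩) become ((a + b)/√2, (a − b)/√2). Kets absent from the input have amplitude 0.
(|00⟩, |10⟩): (a, b) = (0.9756, -0.2197) → (0.5345, 0.8452)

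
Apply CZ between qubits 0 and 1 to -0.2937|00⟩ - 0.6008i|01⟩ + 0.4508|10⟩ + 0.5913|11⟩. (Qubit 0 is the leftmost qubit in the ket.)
-0.2937|00⟩ - 0.6008i|01⟩ + 0.4508|10⟩ - 0.5913|11⟩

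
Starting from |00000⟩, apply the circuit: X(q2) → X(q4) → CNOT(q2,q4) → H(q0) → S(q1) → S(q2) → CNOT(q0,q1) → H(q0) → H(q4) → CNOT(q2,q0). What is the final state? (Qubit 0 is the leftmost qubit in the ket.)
(1/√8)i|00100⟩ + (1/√8)i|00101⟩ - (1/√8)i|01100⟩ - (1/√8)i|01101⟩ + (1/√8)i|10100⟩ + (1/√8)i|10101⟩ + (1/√8)i|11100⟩ + (1/√8)i|11101⟩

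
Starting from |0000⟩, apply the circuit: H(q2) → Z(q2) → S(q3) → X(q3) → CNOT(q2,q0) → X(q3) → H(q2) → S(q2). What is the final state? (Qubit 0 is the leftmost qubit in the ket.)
1/2|0000⟩ + (1/2)i|0010⟩ - 1/2|1000⟩ + (1/2)i|1010⟩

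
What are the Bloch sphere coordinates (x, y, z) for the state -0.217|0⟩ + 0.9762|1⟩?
(-0.4237, 0, -0.9059)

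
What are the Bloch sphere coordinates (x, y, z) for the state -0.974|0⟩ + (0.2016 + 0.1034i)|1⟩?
(-0.3927, -0.2014, 0.8973)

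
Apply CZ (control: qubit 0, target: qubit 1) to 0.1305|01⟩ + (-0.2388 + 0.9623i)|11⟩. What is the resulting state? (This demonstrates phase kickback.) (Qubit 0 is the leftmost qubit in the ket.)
0.1305|01⟩ + (0.2388 - 0.9623i)|11⟩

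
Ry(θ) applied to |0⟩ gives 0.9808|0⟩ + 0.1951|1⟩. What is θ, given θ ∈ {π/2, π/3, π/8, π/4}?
π/8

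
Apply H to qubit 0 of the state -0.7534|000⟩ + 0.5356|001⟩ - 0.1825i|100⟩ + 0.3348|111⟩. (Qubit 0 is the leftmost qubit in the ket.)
(-0.5327 - 0.129i)|000⟩ + 0.3787|001⟩ + 0.2367|011⟩ + (-0.5327 + 0.129i)|100⟩ + 0.3787|101⟩ - 0.2367|111⟩

H on qubit 0 mixes each pair of kets that differ only in qubit 0: amplitudes (a, b) of (|…0…⟩, |…1…⟩) become ((a + b)/√2, (a − b)/√2). Kets absent from the input have amplitude 0.
(|000⟩, |100⟩): (a, b) = (-0.7534, -0.1825i) → ((-0.5327 - 0.129i), (-0.5327 + 0.129i))
(|001⟩, |101⟩): (a, b) = (0.5356, 0) → (0.3787, 0.3787)
(|011⟩, |111⟩): (a, b) = (0, 0.3348) → (0.2367, -0.2367)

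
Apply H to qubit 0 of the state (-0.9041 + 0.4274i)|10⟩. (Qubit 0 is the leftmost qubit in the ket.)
(-0.6393 + 0.3022i)|00⟩ + (0.6393 - 0.3022i)|10⟩

H on qubit 0 mixes each pair of kets that differ only in qubit 0: amplitudes (a, b) of (|…0…⟩, |…1…⟩) become ((a + b)/√2, (a − b)/√2). Kets absent from the input have amplitude 0.
(|00⟩, |10⟩): (a, b) = (0, (-0.9041 + 0.4274i)) → ((-0.6393 + 0.3022i), (0.6393 - 0.3022i))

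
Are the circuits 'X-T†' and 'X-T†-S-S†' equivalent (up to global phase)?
Yes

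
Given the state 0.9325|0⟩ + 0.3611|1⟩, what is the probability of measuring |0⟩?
0.8696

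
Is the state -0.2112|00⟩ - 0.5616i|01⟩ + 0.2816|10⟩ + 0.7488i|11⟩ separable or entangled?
Separable

Writing the state as a|00⟩ + b|01⟩ + c|10⟩ + d|11⟩, it is a product state iff ad − bc = 0.
Here (a, b, c, d) = (-0.2112, -0.5616i, 0.2816, 0.7488i): ad − bc = (-0.2112)(0.7488i) − (-0.5616i)(0.2816) = 0, so the state is separable.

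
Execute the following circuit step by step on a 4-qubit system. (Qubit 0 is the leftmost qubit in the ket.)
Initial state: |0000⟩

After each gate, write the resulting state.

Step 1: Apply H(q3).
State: 1/√2|0000⟩ + 1/√2|0001⟩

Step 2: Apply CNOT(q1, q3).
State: 1/√2|0000⟩ + 1/√2|0001⟩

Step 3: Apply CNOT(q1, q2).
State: 1/√2|0000⟩ + 1/√2|0001⟩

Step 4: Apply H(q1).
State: 1/2|0000⟩ + 1/2|0001⟩ + 1/2|0100⟩ + 1/2|0101⟩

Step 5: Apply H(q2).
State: 1/√8|0000⟩ + 1/√8|0001⟩ + 1/√8|0010⟩ + 1/√8|0011⟩ + 1/√8|0100⟩ + 1/√8|0101⟩ + 1/√8|0110⟩ + 1/√8|0111⟩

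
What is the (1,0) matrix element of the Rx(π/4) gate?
-0.3827i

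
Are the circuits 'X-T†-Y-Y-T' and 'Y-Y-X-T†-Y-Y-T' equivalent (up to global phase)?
Yes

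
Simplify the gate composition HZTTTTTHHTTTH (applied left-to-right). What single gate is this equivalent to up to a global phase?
X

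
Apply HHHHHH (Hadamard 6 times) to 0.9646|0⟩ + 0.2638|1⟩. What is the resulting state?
0.9646|0⟩ + 0.2638|1⟩

H² = I, so an even number of Hadamards cancels: H^6 = I and the state is unchanged.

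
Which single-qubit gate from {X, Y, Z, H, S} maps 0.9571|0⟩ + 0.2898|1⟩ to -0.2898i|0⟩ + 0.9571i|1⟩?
Y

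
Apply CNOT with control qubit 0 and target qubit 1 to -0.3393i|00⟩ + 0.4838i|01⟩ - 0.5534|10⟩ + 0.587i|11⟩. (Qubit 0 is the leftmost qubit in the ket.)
-0.3393i|00⟩ + 0.4838i|01⟩ + 0.587i|10⟩ - 0.5534|11⟩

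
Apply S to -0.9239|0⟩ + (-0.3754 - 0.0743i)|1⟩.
-0.9239|0⟩ + (0.0743 - 0.3754i)|1⟩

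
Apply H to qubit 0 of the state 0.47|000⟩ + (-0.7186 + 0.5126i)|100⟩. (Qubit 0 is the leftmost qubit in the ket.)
(-0.1758 + 0.3625i)|000⟩ + (0.8405 - 0.3625i)|100⟩

H on qubit 0 mixes each pair of kets that differ only in qubit 0: amplitudes (a, b) of (|…0…⟩, |…1…⟩) become ((a + b)/√2, (a − b)/√2). Kets absent from the input have amplitude 0.
(|000⟩, |100⟩): (a, b) = (0.47, (-0.7186 + 0.5126i)) → ((-0.1758 + 0.3625i), (0.8405 - 0.3625i))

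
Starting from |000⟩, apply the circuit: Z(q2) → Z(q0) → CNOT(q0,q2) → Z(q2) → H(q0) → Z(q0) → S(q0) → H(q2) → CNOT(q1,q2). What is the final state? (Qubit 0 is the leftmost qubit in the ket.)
1/2|000⟩ + 1/2|001⟩ - (1/2)i|100⟩ - (1/2)i|101⟩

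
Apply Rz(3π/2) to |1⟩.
(-1/√2 + (1/√2)i)|1⟩

Rz(3π/2) = [[e^(−iθ/2), 0], [0, e^(iθ/2)]] with e^(±iθ/2) = cos(θ/2) ± i·sin(θ/2); θ = 3π/2, cos(θ/2) ≈ -0.707107, sin(θ/2) ≈ 0.707107.
With a = amp(|0⟩) = 0 and b = amp(|1⟩) = 1:
new amp(|0⟩) = (-0.707107 - 0.707107i)·a = 0
new amp(|1⟩) = (-0.707107 + 0.707107i)·b = (-1/√2 + (1/√2)i)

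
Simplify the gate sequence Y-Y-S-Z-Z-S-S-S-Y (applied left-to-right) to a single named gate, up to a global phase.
Y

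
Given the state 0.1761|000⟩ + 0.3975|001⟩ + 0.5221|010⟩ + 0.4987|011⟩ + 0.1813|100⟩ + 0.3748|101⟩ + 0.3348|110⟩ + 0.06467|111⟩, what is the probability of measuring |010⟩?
0.2726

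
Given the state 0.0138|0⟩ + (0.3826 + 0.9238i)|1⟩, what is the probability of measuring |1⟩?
0.9998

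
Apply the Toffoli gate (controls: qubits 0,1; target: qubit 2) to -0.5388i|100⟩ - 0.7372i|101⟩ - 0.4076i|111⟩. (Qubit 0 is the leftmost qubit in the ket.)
-0.5388i|100⟩ - 0.7372i|101⟩ - 0.4076i|110⟩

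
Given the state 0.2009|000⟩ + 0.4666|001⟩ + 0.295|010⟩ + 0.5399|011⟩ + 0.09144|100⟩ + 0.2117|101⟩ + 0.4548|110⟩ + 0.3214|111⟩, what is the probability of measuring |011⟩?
0.2915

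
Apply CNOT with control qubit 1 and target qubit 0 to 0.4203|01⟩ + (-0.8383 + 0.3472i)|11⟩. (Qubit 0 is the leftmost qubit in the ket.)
(-0.8383 + 0.3472i)|01⟩ + 0.4203|11⟩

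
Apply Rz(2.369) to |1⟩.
(0.3768 + 0.9263i)|1⟩

Rz(2.369) = [[e^(−iθ/2), 0], [0, e^(iθ/2)]] with e^(±iθ/2) = cos(θ/2) ± i·sin(θ/2); θ = 2.369, cos(θ/2) ≈ 0.37676, sin(θ/2) ≈ 0.926311.
With a = amp(|0⟩) = 0 and b = amp(|1⟩) = 1:
new amp(|0⟩) = (0.37676 - 0.926311i)·a = 0
new amp(|1⟩) = (0.37676 + 0.926311i)·b = (0.3768 + 0.9263i)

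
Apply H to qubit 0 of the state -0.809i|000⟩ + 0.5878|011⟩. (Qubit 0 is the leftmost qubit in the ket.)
-0.572i|000⟩ + 0.4156|011⟩ - 0.572i|100⟩ + 0.4156|111⟩

H on qubit 0 mixes each pair of kets that differ only in qubit 0: amplitudes (a, b) of (|…0…⟩, |…1…⟩) become ((a + b)/√2, (a − b)/√2). Kets absent from the input have amplitude 0.
(|000⟩, |100⟩): (a, b) = (-0.809i, 0) → (-0.572i, -0.572i)
(|011⟩, |111⟩): (a, b) = (0.5878, 0) → (0.4156, 0.4156)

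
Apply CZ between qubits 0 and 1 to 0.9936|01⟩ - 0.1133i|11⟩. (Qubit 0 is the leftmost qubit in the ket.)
0.9936|01⟩ + 0.1133i|11⟩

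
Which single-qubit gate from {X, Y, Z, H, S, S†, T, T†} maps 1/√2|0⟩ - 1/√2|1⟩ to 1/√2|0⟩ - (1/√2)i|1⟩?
S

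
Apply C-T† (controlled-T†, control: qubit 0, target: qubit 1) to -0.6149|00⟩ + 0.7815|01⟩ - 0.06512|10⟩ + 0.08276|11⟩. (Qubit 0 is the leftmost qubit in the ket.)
-0.6149|00⟩ + 0.7815|01⟩ - 0.06512|10⟩ + (0.05852 - 0.05852i)|11⟩

C-T† leaves the control-|0⟩ kets |00⟩, |01⟩ unchanged and applies T† to qubit 1 on the control-|1⟩ pair (|10⟩, |11⟩).
T† = [[1, 0], [0, (1/√2 - (1/√2)i)]].
With a = amp(|10⟩) = -0.06512 and b = amp(|11⟩) = 0.08276:
new amp(|10⟩) = (1)·a = -0.06512
new amp(|11⟩) = (1/√2 - (1/√2)i)·b = (0.05852 - 0.05852i)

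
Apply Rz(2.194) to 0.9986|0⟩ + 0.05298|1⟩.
(0.4556 - 0.8886i)|0⟩ + (0.02417 + 0.04714i)|1⟩

Rz(2.194) = [[e^(−iθ/2), 0], [0, e^(iθ/2)]] with e^(±iθ/2) = cos(θ/2) ± i·sin(θ/2); θ = 2.194, cos(θ/2) ≈ 0.456268, sin(θ/2) ≈ 0.889843.
With a = amp(|0⟩) = 0.9986 and b = amp(|1⟩) = 0.05298:
new amp(|0⟩) = (0.456268 - 0.889843i)·a = (0.4556 - 0.8886i)
new amp(|1⟩) = (0.456268 + 0.889843i)·b = (0.02417 + 0.04714i)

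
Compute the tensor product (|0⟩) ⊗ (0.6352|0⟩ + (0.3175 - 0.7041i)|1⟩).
0.6352|00⟩ + (0.3175 - 0.7041i)|01⟩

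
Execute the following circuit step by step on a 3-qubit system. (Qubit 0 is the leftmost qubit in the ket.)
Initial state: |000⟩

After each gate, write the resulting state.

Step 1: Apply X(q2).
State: |001⟩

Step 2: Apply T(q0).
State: |001⟩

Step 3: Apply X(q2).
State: |000⟩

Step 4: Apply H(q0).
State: 1/√2|000⟩ + 1/√2|100⟩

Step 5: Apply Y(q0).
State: -(1/√2)i|000⟩ + (1/√2)i|100⟩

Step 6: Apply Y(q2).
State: 1/√2|001⟩ - 1/√2|101⟩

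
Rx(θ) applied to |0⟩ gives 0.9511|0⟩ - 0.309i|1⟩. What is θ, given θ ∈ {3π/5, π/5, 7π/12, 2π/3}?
π/5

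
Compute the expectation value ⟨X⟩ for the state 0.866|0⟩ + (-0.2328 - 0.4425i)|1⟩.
-0.4032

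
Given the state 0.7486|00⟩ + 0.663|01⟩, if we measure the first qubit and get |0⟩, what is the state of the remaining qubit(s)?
0.7486|0⟩ + 0.663|1⟩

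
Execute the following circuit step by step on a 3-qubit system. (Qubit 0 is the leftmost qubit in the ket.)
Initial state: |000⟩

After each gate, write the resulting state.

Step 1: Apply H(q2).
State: 1/√2|000⟩ + 1/√2|001⟩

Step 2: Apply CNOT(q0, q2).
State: 1/√2|000⟩ + 1/√2|001⟩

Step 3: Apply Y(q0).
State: (1/√2)i|100⟩ + (1/√2)i|101⟩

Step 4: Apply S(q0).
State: -1/√2|100⟩ - 1/√2|101⟩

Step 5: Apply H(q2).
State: -|100⟩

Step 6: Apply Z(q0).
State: |100⟩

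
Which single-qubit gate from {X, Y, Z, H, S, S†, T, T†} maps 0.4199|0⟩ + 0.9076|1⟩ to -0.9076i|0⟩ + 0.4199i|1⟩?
Y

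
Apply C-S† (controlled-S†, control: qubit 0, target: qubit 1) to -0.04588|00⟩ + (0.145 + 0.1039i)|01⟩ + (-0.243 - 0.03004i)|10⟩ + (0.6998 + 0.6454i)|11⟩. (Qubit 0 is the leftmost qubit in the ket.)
-0.04588|00⟩ + (0.145 + 0.1039i)|01⟩ + (-0.243 - 0.03004i)|10⟩ + (0.6454 - 0.6998i)|11⟩

C-S† leaves the control-|0⟩ kets |00⟩, |01⟩ unchanged and applies S† to qubit 1 on the control-|1⟩ pair (|10⟩, |11⟩).
S† = [[1, 0], [0, -i]].
With a = amp(|10⟩) = (-0.243 - 0.03004i) and b = amp(|11⟩) = (0.6998 + 0.6454i):
new amp(|10⟩) = (1)·a = (-0.243 - 0.03004i)
new amp(|11⟩) = (-i)·b = (0.6454 - 0.6998i)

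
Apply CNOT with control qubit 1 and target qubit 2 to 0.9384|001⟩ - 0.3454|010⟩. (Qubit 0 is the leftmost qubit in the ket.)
0.9384|001⟩ - 0.3454|011⟩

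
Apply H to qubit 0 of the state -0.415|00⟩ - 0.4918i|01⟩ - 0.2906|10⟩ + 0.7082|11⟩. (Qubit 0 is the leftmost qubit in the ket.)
-0.4989|00⟩ + (0.5008 - 0.3478i)|01⟩ - 0.08796|10⟩ + (-0.5008 - 0.3478i)|11⟩

H on qubit 0 mixes each pair of kets that differ only in qubit 0: amplitudes (a, b) of (|…0…⟩, |…1…⟩) become ((a + b)/√2, (a − b)/√2). Kets absent from the input have amplitude 0.
(|00⟩, |10⟩): (a, b) = (-0.415, -0.2906) → (-0.4989, -0.08796)
(|01⟩, |11⟩): (a, b) = (-0.4918i, 0.7082) → ((0.5008 - 0.3478i), (-0.5008 - 0.3478i))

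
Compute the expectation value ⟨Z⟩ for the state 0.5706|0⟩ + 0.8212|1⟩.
-0.3488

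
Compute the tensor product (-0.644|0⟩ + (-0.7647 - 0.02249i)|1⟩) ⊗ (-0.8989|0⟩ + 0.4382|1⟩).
0.5789|00⟩ - 0.2822|01⟩ + (0.6874 + 0.02022i)|10⟩ + (-0.3351 - 0.009855i)|11⟩

amp(|b₁b₂…⟩) = product of the factor amplitudes for bits b₁, b₂, …; only kets whose every factor amplitude is nonzero survive.
|00⟩: (-0.644)(-0.8989) = 0.5789
|01⟩: (-0.644)(0.4382) = -0.2822
|10⟩: (-0.7647 - 0.02249i)(-0.8989) = (0.6874 + 0.02022i)
|11⟩: (-0.7647 - 0.02249i)(0.4382) = (-0.3351 - 0.009855i)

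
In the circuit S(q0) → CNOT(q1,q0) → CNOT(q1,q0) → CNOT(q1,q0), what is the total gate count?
4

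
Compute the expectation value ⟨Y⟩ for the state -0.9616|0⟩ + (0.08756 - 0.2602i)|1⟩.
0.5004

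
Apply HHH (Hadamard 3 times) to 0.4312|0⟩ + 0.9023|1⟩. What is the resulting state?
0.9429|0⟩ - 0.3331|1⟩

H² = I, so H^3 = H: a single Hadamard. With (a, b) = (0.4312, 0.9023), H gives ((a + b)/√2, (a − b)/√2) = (0.9429, -0.3331).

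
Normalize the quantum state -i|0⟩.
-i|0⟩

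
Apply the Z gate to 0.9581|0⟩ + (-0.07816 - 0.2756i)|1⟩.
0.9581|0⟩ + (0.07816 + 0.2756i)|1⟩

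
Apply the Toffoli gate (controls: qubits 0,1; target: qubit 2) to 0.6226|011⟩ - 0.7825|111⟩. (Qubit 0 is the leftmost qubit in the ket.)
0.6226|011⟩ - 0.7825|110⟩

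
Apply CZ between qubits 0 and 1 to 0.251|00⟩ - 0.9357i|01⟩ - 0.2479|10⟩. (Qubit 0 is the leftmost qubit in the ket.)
0.251|00⟩ - 0.9357i|01⟩ - 0.2479|10⟩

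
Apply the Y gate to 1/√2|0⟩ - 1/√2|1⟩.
(1/√2)i|0⟩ + (1/√2)i|1⟩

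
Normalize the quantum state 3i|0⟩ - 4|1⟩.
0.6i|0⟩ - 0.8|1⟩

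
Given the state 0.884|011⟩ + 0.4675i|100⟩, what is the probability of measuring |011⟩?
0.7815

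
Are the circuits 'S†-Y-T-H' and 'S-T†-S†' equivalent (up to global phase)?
No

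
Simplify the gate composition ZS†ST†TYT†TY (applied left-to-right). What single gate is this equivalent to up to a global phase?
Z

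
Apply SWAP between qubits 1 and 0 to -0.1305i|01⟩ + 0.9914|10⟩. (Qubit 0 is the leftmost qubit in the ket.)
0.9914|01⟩ - 0.1305i|10⟩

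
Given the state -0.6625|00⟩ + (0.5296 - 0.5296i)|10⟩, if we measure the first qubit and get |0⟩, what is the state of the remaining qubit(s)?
-|0⟩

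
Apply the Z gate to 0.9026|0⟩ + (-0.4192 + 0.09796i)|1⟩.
0.9026|0⟩ + (0.4192 - 0.09796i)|1⟩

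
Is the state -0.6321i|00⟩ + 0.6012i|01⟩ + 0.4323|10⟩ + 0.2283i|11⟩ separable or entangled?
Entangled

Writing the state as a|00⟩ + b|01⟩ + c|10⟩ + d|11⟩, it is a product state iff ad − bc = 0.
Here (a, b, c, d) = (-0.6321i, 0.6012i, 0.4323, 0.2283i): ad − bc = (-0.6321i)(0.2283i) − (0.6012i)(0.4323) = (0.1443 - 0.2599i) ≠ 0, so the state is entangled.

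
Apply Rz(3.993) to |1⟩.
(-0.413 + 0.9107i)|1⟩

Rz(3.993) = [[e^(−iθ/2), 0], [0, e^(iθ/2)]] with e^(±iθ/2) = cos(θ/2) ± i·sin(θ/2); θ = 3.993, cos(θ/2) ≈ -0.412962, sin(θ/2) ≈ 0.910748.
With a = amp(|0⟩) = 0 and b = amp(|1⟩) = 1:
new amp(|0⟩) = (-0.412962 - 0.910748i)·a = 0
new amp(|1⟩) = (-0.412962 + 0.910748i)·b = (-0.413 + 0.9107i)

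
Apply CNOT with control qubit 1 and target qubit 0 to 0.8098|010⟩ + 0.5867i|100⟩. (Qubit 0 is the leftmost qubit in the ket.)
0.5867i|100⟩ + 0.8098|110⟩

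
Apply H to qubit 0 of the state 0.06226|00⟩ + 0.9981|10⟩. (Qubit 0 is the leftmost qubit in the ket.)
0.7498|00⟩ - 0.6617|10⟩

H on qubit 0 mixes each pair of kets that differ only in qubit 0: amplitudes (a, b) of (|…0…⟩, |…1…⟩) become ((a + b)/√2, (a − b)/√2). Kets absent from the input have amplitude 0.
(|00⟩, |10⟩): (a, b) = (0.06226, 0.9981) → (0.7498, -0.6617)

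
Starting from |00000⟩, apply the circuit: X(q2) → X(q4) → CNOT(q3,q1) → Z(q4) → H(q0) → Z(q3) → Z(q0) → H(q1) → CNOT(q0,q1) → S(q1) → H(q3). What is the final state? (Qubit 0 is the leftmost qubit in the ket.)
-1/√8|00101⟩ - 1/√8|00111⟩ - (1/√8)i|01101⟩ - (1/√8)i|01111⟩ + 1/√8|10101⟩ + 1/√8|10111⟩ + (1/√8)i|11101⟩ + (1/√8)i|11111⟩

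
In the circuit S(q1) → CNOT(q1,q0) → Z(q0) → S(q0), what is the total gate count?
4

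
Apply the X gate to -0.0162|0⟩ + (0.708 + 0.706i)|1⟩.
(0.708 + 0.706i)|0⟩ - 0.0162|1⟩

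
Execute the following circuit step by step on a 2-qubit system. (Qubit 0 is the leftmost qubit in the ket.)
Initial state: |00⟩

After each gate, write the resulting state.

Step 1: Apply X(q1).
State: |01⟩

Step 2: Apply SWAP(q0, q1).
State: |10⟩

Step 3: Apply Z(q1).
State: |10⟩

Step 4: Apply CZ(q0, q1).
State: |10⟩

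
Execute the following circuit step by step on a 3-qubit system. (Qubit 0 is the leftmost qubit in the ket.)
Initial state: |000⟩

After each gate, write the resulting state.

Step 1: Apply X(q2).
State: |001⟩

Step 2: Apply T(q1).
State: |001⟩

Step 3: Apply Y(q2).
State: -i|000⟩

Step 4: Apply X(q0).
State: -i|100⟩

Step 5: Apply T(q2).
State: -i|100⟩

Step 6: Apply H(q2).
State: -(1/√2)i|100⟩ - (1/√2)i|101⟩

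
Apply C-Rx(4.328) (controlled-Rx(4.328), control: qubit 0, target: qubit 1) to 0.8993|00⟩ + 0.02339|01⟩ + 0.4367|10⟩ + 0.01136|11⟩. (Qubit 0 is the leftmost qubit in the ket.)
0.8993|00⟩ + 0.02339|01⟩ + (-0.2441 - 0.009419i)|10⟩ + (-0.00635 - 0.3621i)|11⟩

C-Rx(4.328) leaves the control-|0⟩ kets |00⟩, |01⟩ unchanged and applies Rx(4.328) to qubit 1 on the control-|1⟩ pair (|10⟩, |11⟩).
Rx(4.328) = [[cos(θ/2), −i·sin(θ/2)], [−i·sin(θ/2), cos(θ/2)]]; θ = 4.328, cos(θ/2) ≈ -0.55902, sin(θ/2) ≈ 0.829154.
With a = amp(|10⟩) = 0.4367 and b = amp(|11⟩) = 0.01136:
new amp(|10⟩) = (-0.55902)·a + (-0.829154i)·b = (-0.2441 - 0.009419i)
new amp(|11⟩) = (-0.829154i)·a + (-0.55902)·b = (-0.00635 - 0.3621i)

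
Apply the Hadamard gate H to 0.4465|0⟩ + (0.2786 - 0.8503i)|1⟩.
(0.5127 - 0.6013i)|0⟩ + (0.1187 + 0.6013i)|1⟩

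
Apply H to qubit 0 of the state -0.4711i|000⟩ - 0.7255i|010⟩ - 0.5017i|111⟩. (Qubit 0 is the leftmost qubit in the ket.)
-0.3331i|000⟩ - 0.513i|010⟩ - 0.3548i|011⟩ - 0.3331i|100⟩ - 0.513i|110⟩ + 0.3548i|111⟩

H on qubit 0 mixes each pair of kets that differ only in qubit 0: amplitudes (a, b) of (|…0…⟩, |…1…⟩) become ((a + b)/√2, (a − b)/√2). Kets absent from the input have amplitude 0.
(|000⟩, |100⟩): (a, b) = (-0.4711i, 0) → (-0.3331i, -0.3331i)
(|010⟩, |110⟩): (a, b) = (-0.7255i, 0) → (-0.513i, -0.513i)
(|011⟩, |111⟩): (a, b) = (0, -0.5017i) → (-0.3548i, 0.3548i)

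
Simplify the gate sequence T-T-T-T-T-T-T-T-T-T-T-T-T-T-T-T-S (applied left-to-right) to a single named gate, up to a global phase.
S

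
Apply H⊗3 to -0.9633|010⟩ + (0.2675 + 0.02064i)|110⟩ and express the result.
(-0.246 + 0.007297i)|000⟩ + (-0.246 + 0.007297i)|001⟩ + (0.246 - 0.007297i)|010⟩ + (0.246 - 0.007297i)|011⟩ + (-0.4352 - 0.007297i)|100⟩ + (-0.4352 - 0.007297i)|101⟩ + (0.4352 + 0.007297i)|110⟩ + (0.4352 + 0.007297i)|111⟩

H⊗3 gives amp(|y⟩) = (1/2√2) Σ_x (−1)^(x·y) amp(|x⟩), where x·y is the number of positions in which both x and y have a 1.
|000⟩: (-0.9633 + (0.2675 + 0.02064i))/(2√2) = (-0.246 + 0.007297i)
|001⟩: (-0.9633 + (0.2675 + 0.02064i))/(2√2) = (-0.246 + 0.007297i)
|010⟩: (0.9633 - (0.2675 + 0.02064i))/(2√2) = (0.246 - 0.007297i)
|011⟩: (0.9633 - (0.2675 + 0.02064i))/(2√2) = (0.246 - 0.007297i)
|100⟩: (-0.9633 - (0.2675 + 0.02064i))/(2√2) = (-0.4352 - 0.007297i)
|101⟩: (-0.9633 - (0.2675 + 0.02064i))/(2√2) = (-0.4352 - 0.007297i)
|110⟩: (0.9633 + (0.2675 + 0.02064i))/(2√2) = (0.4352 + 0.007297i)
|111⟩: (0.9633 + (0.2675 + 0.02064i))/(2√2) = (0.4352 + 0.007297i)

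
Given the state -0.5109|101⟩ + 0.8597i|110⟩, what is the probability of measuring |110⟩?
0.7391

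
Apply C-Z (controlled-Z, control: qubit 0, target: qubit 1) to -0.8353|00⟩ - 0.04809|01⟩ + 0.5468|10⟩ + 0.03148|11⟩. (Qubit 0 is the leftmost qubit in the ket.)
-0.8353|00⟩ - 0.04809|01⟩ + 0.5468|10⟩ - 0.03148|11⟩

C-Z leaves the control-|0⟩ kets |00⟩, |01⟩ unchanged and applies Z to qubit 1 on the control-|1⟩ pair (|10⟩, |11⟩).
Z = [[1, 0], [0, -1]].
With a = amp(|10⟩) = 0.5468 and b = amp(|11⟩) = 0.03148:
new amp(|10⟩) = (1)·a = 0.5468
new amp(|11⟩) = (-1)·b = -0.03148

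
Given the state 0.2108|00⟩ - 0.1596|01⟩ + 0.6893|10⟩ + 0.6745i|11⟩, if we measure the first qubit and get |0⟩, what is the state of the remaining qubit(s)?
0.7973|0⟩ - 0.6036|1⟩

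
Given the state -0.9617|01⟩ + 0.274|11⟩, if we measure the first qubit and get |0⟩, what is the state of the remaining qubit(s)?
-|1⟩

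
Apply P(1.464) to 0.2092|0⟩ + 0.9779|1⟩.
0.2092|0⟩ + (0.1042 + 0.9723i)|1⟩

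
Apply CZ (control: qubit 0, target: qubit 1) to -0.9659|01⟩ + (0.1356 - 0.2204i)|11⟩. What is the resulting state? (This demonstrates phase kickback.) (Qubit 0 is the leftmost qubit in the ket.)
-0.9659|01⟩ + (-0.1356 + 0.2204i)|11⟩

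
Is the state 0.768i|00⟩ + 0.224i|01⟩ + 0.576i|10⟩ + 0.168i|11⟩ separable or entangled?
Separable

Writing the state as a|00⟩ + b|01⟩ + c|10⟩ + d|11⟩, it is a product state iff ad − bc = 0.
Here (a, b, c, d) = (0.768i, 0.224i, 0.576i, 0.168i): ad − bc = (0.768i)(0.168i) − (0.224i)(0.576i) = 0, so the state is separable.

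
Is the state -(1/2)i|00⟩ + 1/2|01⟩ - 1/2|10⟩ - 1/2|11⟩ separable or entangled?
Entangled

Writing the state as a|00⟩ + b|01⟩ + c|10⟩ + d|11⟩, it is a product state iff ad − bc = 0.
Here (a, b, c, d) = (-(1/2)i, 1/2, -1/2, -1/2): ad − bc = (-(1/2)i)(-1/2) − (1/2)(-1/2) = (0.25 + 0.25i) ≠ 0, so the state is entangled.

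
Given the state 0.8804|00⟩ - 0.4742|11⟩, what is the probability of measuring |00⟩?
0.7751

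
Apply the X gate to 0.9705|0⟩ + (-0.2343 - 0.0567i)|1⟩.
(-0.2343 - 0.0567i)|0⟩ + 0.9705|1⟩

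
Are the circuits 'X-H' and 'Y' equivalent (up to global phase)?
No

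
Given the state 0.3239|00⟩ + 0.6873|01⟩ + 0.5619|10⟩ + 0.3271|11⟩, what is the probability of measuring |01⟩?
0.4724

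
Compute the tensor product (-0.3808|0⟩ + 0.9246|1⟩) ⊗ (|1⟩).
-0.3808|01⟩ + 0.9246|11⟩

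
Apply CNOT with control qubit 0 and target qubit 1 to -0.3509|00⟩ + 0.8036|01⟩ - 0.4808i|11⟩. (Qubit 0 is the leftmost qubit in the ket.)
-0.3509|00⟩ + 0.8036|01⟩ - 0.4808i|10⟩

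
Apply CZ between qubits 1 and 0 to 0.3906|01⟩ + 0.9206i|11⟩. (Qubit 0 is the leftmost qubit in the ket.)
0.3906|01⟩ - 0.9206i|11⟩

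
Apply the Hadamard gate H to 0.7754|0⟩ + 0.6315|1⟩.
0.9948|0⟩ + 0.1018|1⟩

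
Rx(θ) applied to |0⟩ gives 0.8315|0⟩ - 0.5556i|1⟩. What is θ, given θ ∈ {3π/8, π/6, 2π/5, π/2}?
3π/8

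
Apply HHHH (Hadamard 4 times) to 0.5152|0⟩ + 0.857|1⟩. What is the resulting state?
0.5152|0⟩ + 0.857|1⟩

H² = I, so an even number of Hadamards cancels: H^4 = I and the state is unchanged.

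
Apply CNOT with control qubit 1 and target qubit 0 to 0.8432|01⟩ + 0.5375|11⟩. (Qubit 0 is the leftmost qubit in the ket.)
0.5375|01⟩ + 0.8432|11⟩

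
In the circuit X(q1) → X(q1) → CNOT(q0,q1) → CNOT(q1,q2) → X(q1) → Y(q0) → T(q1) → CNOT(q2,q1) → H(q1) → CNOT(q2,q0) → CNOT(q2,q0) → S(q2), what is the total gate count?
12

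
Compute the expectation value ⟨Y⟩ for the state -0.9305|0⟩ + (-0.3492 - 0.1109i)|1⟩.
0.2064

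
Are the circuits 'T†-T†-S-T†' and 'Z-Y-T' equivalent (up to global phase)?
No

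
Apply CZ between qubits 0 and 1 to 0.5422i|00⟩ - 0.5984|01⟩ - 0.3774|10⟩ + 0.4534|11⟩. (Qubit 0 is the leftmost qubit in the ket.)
0.5422i|00⟩ - 0.5984|01⟩ - 0.3774|10⟩ - 0.4534|11⟩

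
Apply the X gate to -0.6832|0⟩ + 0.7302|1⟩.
0.7302|0⟩ - 0.6832|1⟩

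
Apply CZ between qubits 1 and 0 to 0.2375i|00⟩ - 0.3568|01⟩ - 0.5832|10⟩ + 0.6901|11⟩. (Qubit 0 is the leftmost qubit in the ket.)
0.2375i|00⟩ - 0.3568|01⟩ - 0.5832|10⟩ - 0.6901|11⟩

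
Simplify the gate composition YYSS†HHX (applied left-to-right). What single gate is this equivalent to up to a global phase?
X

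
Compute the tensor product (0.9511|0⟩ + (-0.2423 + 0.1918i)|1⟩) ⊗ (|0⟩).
0.9511|00⟩ + (-0.2423 + 0.1918i)|10⟩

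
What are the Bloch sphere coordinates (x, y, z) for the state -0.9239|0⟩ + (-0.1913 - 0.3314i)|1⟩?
(0.3535, 0.6124, 0.7072)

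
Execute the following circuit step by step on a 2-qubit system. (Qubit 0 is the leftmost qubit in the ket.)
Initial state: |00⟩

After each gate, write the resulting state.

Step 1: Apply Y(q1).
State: i|01⟩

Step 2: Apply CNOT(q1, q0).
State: i|11⟩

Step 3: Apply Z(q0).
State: -i|11⟩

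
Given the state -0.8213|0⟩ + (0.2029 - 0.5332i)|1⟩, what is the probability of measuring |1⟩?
0.3255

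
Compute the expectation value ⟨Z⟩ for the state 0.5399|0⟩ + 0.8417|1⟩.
-0.417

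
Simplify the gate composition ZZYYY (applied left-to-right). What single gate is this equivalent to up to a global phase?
Y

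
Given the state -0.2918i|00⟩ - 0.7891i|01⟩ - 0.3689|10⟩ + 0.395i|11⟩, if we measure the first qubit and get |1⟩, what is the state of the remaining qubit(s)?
-0.6825|0⟩ + 0.7308i|1⟩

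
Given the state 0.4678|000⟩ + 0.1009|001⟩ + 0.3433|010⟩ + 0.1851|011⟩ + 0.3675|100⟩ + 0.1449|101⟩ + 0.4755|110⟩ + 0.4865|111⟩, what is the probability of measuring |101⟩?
0.021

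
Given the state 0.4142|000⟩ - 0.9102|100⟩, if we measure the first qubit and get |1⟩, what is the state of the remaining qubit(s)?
-|00⟩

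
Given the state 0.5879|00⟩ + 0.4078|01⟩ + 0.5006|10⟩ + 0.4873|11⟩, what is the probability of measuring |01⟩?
0.1663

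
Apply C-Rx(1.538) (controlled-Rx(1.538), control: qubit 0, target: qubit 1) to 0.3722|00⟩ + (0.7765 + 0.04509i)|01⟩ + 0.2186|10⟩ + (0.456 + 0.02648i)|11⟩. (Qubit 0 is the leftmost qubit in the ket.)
0.3722|00⟩ + (0.7765 + 0.04509i)|01⟩ + (0.1755 - 0.3171i)|10⟩ + (0.3277 - 0.133i)|11⟩

C-Rx(1.538) leaves the control-|0⟩ kets |00⟩, |01⟩ unchanged and applies Rx(1.538) to qubit 1 on the control-|1⟩ pair (|10⟩, |11⟩).
Rx(1.538) = [[cos(θ/2), −i·sin(θ/2)], [−i·sin(θ/2), cos(θ/2)]]; θ = 1.538, cos(θ/2) ≈ 0.718606, sin(θ/2) ≈ 0.695417.
With a = amp(|10⟩) = 0.2186 and b = amp(|11⟩) = (0.456 + 0.02648i):
new amp(|10⟩) = (0.718606)·a + (-0.695417i)·b = (0.1755 - 0.3171i)
new amp(|11⟩) = (-0.695417i)·a + (0.718606)·b = (0.3277 - 0.133i)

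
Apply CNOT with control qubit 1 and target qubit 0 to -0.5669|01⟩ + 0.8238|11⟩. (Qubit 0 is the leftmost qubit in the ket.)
0.8238|01⟩ - 0.5669|11⟩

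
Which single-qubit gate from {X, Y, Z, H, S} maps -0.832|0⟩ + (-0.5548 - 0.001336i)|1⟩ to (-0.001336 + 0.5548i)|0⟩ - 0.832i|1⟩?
Y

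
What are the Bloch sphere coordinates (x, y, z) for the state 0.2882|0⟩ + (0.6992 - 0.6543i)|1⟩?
(0.403, -0.3771, -0.8339)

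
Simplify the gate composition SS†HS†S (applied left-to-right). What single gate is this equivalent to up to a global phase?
H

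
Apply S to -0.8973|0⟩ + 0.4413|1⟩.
-0.8973|0⟩ + 0.4413i|1⟩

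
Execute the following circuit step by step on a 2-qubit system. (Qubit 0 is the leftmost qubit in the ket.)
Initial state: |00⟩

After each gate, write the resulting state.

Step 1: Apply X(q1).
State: |01⟩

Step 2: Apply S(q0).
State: |01⟩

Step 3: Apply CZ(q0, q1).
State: |01⟩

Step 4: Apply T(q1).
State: (1/√2 + (1/√2)i)|01⟩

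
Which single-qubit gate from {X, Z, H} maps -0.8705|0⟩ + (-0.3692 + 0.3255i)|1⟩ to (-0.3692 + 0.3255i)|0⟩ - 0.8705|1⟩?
X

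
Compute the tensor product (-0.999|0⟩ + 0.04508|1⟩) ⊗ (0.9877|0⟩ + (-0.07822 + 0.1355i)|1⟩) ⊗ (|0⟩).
-0.9867|000⟩ + (0.07814 - 0.1354i)|010⟩ + 0.04453|100⟩ + (-0.003526 + 0.006108i)|110⟩

amp(|b₁b₂…⟩) = product of the factor amplitudes for bits b₁, b₂, …; only kets whose every factor amplitude is nonzero survive.
|000⟩: (-0.999)(0.9877)(1) = -0.9867
|010⟩: (-0.999)(-0.07822 + 0.1355i)(1) = (0.07814 - 0.1354i)
|100⟩: (0.04508)(0.9877)(1) = 0.04453
|110⟩: (0.04508)(-0.07822 + 0.1355i)(1) = (-0.003526 + 0.006108i)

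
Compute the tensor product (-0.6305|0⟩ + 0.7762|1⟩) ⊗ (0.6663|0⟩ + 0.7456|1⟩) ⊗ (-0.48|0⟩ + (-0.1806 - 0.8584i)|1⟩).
0.2016|000⟩ + (0.07587 + 0.3606i)|001⟩ + 0.2256|010⟩ + (0.0849 + 0.4035i)|011⟩ - 0.2482|100⟩ + (-0.0934 - 0.4439i)|101⟩ - 0.2778|110⟩ + (-0.1045 - 0.4968i)|111⟩

amp(|b₁b₂…⟩) = product of the factor amplitudes for bits b₁, b₂, …; only kets whose every factor amplitude is nonzero survive.
|000⟩: (-0.6305)(0.6663)(-0.48) = 0.2016
|001⟩: (-0.6305)(0.6663)(-0.1806 - 0.8584i) = (0.07587 + 0.3606i)
|010⟩: (-0.6305)(0.7456)(-0.48) = 0.2256
|011⟩: (-0.6305)(0.7456)(-0.1806 - 0.8584i) = (0.0849 + 0.4035i)
|100⟩: (0.7762)(0.6663)(-0.48) = -0.2482
|101⟩: (0.7762)(0.6663)(-0.1806 - 0.8584i) = (-0.0934 - 0.4439i)
|110⟩: (0.7762)(0.7456)(-0.48) = -0.2778
|111⟩: (0.7762)(0.7456)(-0.1806 - 0.8584i) = (-0.1045 - 0.4968i)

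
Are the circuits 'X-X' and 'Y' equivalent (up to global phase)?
No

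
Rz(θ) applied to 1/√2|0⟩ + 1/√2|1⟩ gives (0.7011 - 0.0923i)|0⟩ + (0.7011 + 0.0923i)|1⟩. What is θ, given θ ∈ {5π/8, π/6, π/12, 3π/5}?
π/12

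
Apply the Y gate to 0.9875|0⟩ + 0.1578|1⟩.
-0.1578i|0⟩ + 0.9875i|1⟩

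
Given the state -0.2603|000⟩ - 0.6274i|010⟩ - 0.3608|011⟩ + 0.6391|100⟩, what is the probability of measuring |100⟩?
0.4084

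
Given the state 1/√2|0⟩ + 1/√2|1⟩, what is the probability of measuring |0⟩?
1/2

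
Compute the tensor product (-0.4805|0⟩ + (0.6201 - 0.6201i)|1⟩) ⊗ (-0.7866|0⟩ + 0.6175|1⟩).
0.378|00⟩ - 0.2967|01⟩ + (-0.4878 + 0.4878i)|10⟩ + (0.3829 - 0.3829i)|11⟩

amp(|b₁b₂…⟩) = product of the factor amplitudes for bits b₁, b₂, …; only kets whose every factor amplitude is nonzero survive.
|00⟩: (-0.4805)(-0.7866) = 0.378
|01⟩: (-0.4805)(0.6175) = -0.2967
|10⟩: (0.6201 - 0.6201i)(-0.7866) = (-0.4878 + 0.4878i)
|11⟩: (0.6201 - 0.6201i)(0.6175) = (0.3829 - 0.3829i)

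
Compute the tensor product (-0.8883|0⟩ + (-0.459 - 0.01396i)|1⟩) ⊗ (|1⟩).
-0.8883|01⟩ + (-0.459 - 0.01396i)|11⟩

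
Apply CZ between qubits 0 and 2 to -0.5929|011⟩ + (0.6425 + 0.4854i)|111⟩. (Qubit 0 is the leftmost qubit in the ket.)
-0.5929|011⟩ + (-0.6425 - 0.4854i)|111⟩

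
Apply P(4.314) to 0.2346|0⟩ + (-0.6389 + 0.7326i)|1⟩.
0.2346|0⟩ + (0.9231 + 0.3047i)|1⟩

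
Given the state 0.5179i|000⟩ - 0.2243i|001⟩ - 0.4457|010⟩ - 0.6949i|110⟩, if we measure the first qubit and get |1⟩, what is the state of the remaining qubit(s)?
-i|10⟩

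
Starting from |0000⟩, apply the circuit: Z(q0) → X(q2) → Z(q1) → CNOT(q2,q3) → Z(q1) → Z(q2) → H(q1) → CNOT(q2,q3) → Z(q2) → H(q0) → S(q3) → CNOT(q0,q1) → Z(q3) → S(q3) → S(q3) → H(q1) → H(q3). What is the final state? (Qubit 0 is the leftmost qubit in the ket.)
1/2|0010⟩ + 1/2|0011⟩ + 1/2|1010⟩ + 1/2|1011⟩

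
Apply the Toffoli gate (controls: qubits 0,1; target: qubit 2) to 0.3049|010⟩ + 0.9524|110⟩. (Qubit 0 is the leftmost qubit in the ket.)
0.3049|010⟩ + 0.9524|111⟩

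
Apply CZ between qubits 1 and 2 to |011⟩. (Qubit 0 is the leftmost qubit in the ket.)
-|011⟩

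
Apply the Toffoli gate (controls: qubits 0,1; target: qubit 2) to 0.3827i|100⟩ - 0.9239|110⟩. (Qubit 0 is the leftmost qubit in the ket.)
0.3827i|100⟩ - 0.9239|111⟩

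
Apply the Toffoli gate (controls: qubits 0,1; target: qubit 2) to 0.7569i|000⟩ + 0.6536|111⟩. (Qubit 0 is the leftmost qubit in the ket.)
0.7569i|000⟩ + 0.6536|110⟩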